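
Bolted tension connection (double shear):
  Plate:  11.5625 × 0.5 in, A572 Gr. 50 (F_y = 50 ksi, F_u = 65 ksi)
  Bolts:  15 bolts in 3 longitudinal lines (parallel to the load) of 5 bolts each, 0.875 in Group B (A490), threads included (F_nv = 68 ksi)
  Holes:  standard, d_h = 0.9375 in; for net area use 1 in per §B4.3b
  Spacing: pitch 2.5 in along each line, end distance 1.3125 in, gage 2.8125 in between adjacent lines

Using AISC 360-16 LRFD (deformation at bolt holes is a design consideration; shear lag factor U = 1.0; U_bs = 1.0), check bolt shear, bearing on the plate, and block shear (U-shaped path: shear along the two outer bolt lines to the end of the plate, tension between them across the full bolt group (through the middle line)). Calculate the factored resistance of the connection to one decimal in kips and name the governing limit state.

287.6 kips (block shear governs)

Bolt shear: A_b = π(0.875)²/4 = 0.60132 in². φR_n = 0.75 × 68 × 0.60132 × 15 × 2 = 920.0 kips.
Bearing (0.5 in plate, F_u = 65 ksi): end bolts L_c = 1.3125 − 0.9375/2 = 0.84375, R_n = min(1.2×0.84375×0.5×65, 2.4×0.875×0.5×65) = 32.906 kips/bolt; interior L_c = 2.5 − 0.9375 = 1.5625, R_n = 60.938 kips/bolt. φR_n = 0.75 × (3×32.906 + 12×60.938) = 622.5 kips.
Block shear: shear path 2×[1.3125+4×2.5] = 2×11.3125 in, A_gv = 11.313, A_nv = 2×(11.3125 − 4.5×1)×0.5 = 6.8125 in²; tension across gage: (5.625 − 2×1)×0.5 = 1.8125 in². R_n = min(0.6×65×6.8125, 0.6×50×11.313) + 1.0×65×1.8125 = min(265.69, 339.39) + 117.81 = 383.5 kips. φR_n = 0.75 × 383.5 = 287.6 kips.
Governing: min(920.0, 622.5, 287.6) = 287.6 kips → block shear.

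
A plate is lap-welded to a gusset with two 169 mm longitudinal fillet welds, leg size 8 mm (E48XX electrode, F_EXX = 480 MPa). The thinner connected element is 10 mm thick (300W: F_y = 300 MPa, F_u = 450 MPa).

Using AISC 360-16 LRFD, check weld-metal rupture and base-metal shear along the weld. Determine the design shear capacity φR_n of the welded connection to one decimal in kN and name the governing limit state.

412.9 kN (weld metal governs)

Weld metal: throat = 0.707×8 = 5.656 mm, L = 2×169 = 338 mm. φR_n = 0.75 × 0.6 × 480 × 5.656 × 338 = 412.9 kN.
Base metal shear (10 mm plate): yield φR_n = 1.0×0.6×300×10×338 = 608.4 kN; rupture φR_n = 0.75×0.6×450×10×338 = 684.5 kN; take 608.4 kN (yield).
Governing: min(412.9, 608.4) = 412.9 kN → weld metal.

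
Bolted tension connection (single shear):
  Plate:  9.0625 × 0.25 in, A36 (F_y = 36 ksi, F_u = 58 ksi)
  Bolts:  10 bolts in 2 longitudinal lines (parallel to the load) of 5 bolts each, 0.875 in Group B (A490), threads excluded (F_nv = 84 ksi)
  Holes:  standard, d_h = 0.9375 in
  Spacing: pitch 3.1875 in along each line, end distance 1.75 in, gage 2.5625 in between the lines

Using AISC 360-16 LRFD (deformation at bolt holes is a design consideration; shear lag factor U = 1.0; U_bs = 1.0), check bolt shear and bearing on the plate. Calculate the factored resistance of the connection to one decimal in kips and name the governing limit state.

216.1 kips (bearing governs)

Bolt shear: A_b = π(0.875)²/4 = 0.60132 in². φR_n = 0.75 × 84 × 0.60132 × 10 × 1 = 378.8 kips.
Bearing (0.25 in plate, F_u = 58 ksi): end bolts L_c = 1.75 − 0.9375/2 = 1.28125, R_n = min(1.2×1.28125×0.25×58, 2.4×0.875×0.25×58) = 22.294 kips/bolt; interior L_c = 3.1875 − 0.9375 = 2.25, R_n = 30.45 kips/bolt. φR_n = 0.75 × (2×22.294 + 8×30.45) = 216.1 kips.
Governing: min(378.8, 216.1) = 216.1 kips → bearing.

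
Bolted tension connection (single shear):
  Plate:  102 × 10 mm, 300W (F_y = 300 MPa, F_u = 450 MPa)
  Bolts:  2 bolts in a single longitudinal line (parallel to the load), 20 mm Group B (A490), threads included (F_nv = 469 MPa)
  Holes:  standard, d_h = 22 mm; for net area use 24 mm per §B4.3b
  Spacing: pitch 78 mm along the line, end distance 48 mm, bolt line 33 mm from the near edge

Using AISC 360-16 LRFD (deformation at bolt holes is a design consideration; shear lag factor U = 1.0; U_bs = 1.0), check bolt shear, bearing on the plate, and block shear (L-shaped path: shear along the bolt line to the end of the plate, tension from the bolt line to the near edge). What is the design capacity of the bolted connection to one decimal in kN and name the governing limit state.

Bolt shear: A_b = π(20)²/4 = 314.16 mm². φR_n = 0.75 × 469 × 314.16 × 2 × 1 = 221.0 kN.
Bearing (10 mm plate, F_u = 450 MPa): end bolts L_c = 48 − 22/2 = 37, R_n = min(1.2×37×10×450, 2.4×20×10×450) = 199.8 kN/bolt; interior L_c = 78 − 22 = 56, R_n = 216 kN/bolt. φR_n = 0.75 × (1×199.8 + 1×216) = 311.9 kN.
Block shear: shear path 1×[48+1×78] = 1×126 mm, A_gv = 1260, A_nv = 1×(126 − 1.5×24)×10 = 900 mm²; tension to near edge: (33 − 0.5×24)×10 = 210 mm². R_n = min(0.6×450×900, 0.6×300×1260) + 1.0×450×210 = min(243, 226.8) + 94.5 = 321.3 kN. φR_n = 0.75 × 321.3 = 241.0 kN.
Governing: min(221.0, 311.9, 241.0) = 221.0 kN → bolt shear.

221.0 kN (bolt shear governs)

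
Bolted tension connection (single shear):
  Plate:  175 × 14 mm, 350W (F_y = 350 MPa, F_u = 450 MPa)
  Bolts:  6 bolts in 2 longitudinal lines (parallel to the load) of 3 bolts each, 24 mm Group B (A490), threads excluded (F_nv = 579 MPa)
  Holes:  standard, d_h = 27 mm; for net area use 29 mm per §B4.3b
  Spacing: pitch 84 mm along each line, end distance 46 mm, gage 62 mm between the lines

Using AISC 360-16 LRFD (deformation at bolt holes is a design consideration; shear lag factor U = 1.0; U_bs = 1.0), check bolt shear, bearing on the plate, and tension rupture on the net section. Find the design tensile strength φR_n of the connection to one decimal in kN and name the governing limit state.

552.8 kN (net-section rupture governs)

Bolt shear: A_b = π(24)²/4 = 452.39 mm². φR_n = 0.75 × 579 × 452.39 × 6 × 1 = 1178.7 kN.
Bearing (14 mm plate, F_u = 450 MPa): end bolts L_c = 46 − 27/2 = 32.5, R_n = min(1.2×32.5×14×450, 2.4×24×14×450) = 245.7 kN/bolt; interior L_c = 84 − 27 = 57, R_n = 362.88 kN/bolt. φR_n = 0.75 × (2×245.7 + 4×362.88) = 1457.2 kN.
Tension rupture (net): A_n = (175 − 2×29)×14 = 1638 mm² (U = 1.0, A_e = A_n). φR_n = 0.75 × 450 × 1638 = 552.8 kN.
Governing: min(1178.7, 1457.2, 552.8) = 552.8 kN → net-section rupture.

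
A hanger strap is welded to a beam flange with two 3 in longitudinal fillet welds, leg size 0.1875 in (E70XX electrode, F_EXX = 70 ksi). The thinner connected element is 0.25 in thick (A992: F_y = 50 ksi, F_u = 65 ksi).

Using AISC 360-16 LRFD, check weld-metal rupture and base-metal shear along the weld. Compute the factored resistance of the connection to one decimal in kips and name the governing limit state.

Weld metal: throat = 0.707×0.1875 = 0.13256 in, L = 2×3 = 6 in. φR_n = 0.75 × 0.6 × 70 × 0.13256 × 6 = 25.1 kips.
Base metal shear (0.25 in plate): yield φR_n = 1.0×0.6×50×0.25×6 = 45.0 kips; rupture φR_n = 0.75×0.6×65×0.25×6 = 43.9 kips; take 43.9 kips (rupture).
Governing: min(25.1, 43.9) = 25.1 kips → weld metal.

25.1 kips (weld metal governs)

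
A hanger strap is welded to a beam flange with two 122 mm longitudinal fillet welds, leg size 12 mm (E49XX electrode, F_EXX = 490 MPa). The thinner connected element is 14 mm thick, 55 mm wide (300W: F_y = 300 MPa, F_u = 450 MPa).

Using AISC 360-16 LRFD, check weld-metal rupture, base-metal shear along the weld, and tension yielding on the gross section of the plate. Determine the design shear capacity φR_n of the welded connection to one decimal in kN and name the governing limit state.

Weld metal: throat = 0.707×12 = 8.484 mm, L = 2×122 = 244 mm. φR_n = 0.75 × 0.6 × 490 × 8.484 × 244 = 456.5 kN.
Base metal shear (14 mm plate): yield φR_n = 1.0×0.6×300×14×244 = 614.9 kN; rupture φR_n = 0.75×0.6×450×14×244 = 691.7 kN; take 614.9 kN (yield).
Tension yield (gross): A_g = 55×14 = 770 mm². φR_n = 0.90 × 300 × 770 = 207.9 kN.
Governing: min(456.5, 614.9, 207.9) = 207.9 kN → gross-section yield.

207.9 kN (gross-section yield governs)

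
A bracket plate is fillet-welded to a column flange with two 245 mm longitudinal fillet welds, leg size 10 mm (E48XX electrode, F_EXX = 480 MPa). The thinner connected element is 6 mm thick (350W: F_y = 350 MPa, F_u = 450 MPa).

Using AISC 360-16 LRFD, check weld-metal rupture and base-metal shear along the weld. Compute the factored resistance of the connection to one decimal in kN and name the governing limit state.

595.4 kN (base-metal shear governs)

Weld metal: throat = 0.707×10 = 7.07 mm, L = 2×245 = 490 mm. φR_n = 0.75 × 0.6 × 480 × 7.07 × 490 = 748.3 kN.
Base metal shear (6 mm plate): yield φR_n = 1.0×0.6×350×6×490 = 617.4 kN; rupture φR_n = 0.75×0.6×450×6×490 = 595.4 kN; take 595.4 kN (rupture).
Governing: min(748.3, 595.4) = 595.4 kN → base-metal shear.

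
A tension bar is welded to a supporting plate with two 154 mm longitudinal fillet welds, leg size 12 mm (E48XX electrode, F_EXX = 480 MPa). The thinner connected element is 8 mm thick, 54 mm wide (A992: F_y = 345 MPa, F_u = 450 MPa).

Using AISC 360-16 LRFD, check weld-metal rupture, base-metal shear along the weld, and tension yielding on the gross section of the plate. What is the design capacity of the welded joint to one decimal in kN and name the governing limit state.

134.1 kN (gross-section yield governs)

Weld metal: throat = 0.707×12 = 8.484 mm, L = 2×154 = 308 mm. φR_n = 0.75 × 0.6 × 480 × 8.484 × 308 = 564.4 kN.
Base metal shear (8 mm plate): yield φR_n = 1.0×0.6×345×8×308 = 510.0 kN; rupture φR_n = 0.75×0.6×450×8×308 = 499.0 kN; take 499.0 kN (rupture).
Tension yield (gross): A_g = 54×8 = 432 mm². φR_n = 0.90 × 345 × 432 = 134.1 kN.
Governing: min(564.4, 499.0, 134.1) = 134.1 kN → gross-section yield.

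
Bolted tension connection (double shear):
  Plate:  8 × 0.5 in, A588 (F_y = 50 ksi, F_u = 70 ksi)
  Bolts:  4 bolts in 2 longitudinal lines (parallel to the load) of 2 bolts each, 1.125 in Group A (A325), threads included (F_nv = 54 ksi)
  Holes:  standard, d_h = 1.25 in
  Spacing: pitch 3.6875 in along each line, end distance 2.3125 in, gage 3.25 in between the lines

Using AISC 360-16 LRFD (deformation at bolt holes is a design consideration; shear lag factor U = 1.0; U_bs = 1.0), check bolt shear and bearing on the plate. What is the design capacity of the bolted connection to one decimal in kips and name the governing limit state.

Bolt shear: A_b = π(1.125)²/4 = 0.99402 in². φR_n = 0.75 × 54 × 0.99402 × 4 × 2 = 322.1 kips.
Bearing (0.5 in plate, F_u = 70 ksi): end bolts L_c = 2.3125 − 1.25/2 = 1.6875, R_n = min(1.2×1.6875×0.5×70, 2.4×1.125×0.5×70) = 70.875 kips/bolt; interior L_c = 3.6875 − 1.25 = 2.4375, R_n = 94.5 kips/bolt. φR_n = 0.75 × (2×70.875 + 2×94.5) = 248.1 kips.
Governing: min(322.1, 248.1) = 248.1 kips → bearing.

248.1 kips (bearing governs)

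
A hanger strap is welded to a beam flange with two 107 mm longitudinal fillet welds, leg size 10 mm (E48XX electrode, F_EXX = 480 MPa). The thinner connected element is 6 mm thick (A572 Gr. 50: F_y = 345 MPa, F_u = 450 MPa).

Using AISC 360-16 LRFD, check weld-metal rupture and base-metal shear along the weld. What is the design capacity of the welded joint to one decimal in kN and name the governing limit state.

260.0 kN (base-metal shear governs)

Weld metal: throat = 0.707×10 = 7.07 mm, L = 2×107 = 214 mm. φR_n = 0.75 × 0.6 × 480 × 7.07 × 214 = 326.8 kN.
Base metal shear (6 mm plate): yield φR_n = 1.0×0.6×345×6×214 = 265.8 kN; rupture φR_n = 0.75×0.6×450×6×214 = 260.0 kN; take 260.0 kN (rupture).
Governing: min(326.8, 260.0) = 260.0 kN → base-metal shear.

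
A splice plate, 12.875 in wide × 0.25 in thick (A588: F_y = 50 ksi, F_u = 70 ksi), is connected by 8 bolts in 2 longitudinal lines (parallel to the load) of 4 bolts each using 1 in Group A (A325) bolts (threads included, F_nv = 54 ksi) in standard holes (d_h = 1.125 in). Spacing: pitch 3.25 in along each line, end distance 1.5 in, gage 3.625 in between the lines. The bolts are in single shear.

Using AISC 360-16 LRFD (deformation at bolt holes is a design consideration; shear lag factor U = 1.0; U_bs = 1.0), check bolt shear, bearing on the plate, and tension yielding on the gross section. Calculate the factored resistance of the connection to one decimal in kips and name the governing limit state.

Bolt shear: A_b = π(1)²/4 = 0.7854 in². φR_n = 0.75 × 54 × 0.7854 × 8 × 1 = 254.5 kips.
Bearing (0.25 in plate, F_u = 70 ksi): end bolts L_c = 1.5 − 1.125/2 = 0.9375, R_n = min(1.2×0.9375×0.25×70, 2.4×1×0.25×70) = 19.688 kips/bolt; interior L_c = 3.25 − 1.125 = 2.125, R_n = 42 kips/bolt. φR_n = 0.75 × (2×19.688 + 6×42) = 218.5 kips.
Tension yield (gross): A_g = 12.875×0.25 = 3.2188 in². φR_n = 0.90 × 50 × 3.2188 = 144.8 kips.
Governing: min(254.5, 218.5, 144.8) = 144.8 kips → gross-section yield.

144.8 kips (gross-section yield governs)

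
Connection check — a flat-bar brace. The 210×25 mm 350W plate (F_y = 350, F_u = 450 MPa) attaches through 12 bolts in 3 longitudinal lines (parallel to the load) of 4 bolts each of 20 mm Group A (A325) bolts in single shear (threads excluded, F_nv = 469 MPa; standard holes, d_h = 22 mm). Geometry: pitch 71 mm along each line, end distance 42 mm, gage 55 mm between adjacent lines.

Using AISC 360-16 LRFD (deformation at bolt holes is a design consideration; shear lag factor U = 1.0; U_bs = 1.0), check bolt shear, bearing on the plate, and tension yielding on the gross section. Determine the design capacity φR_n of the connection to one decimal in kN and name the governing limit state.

1326.1 kN (bolt shear governs)

Bolt shear: A_b = π(20)²/4 = 314.16 mm². φR_n = 0.75 × 469 × 314.16 × 12 × 1 = 1326.1 kN.
Bearing (25 mm plate, F_u = 450 MPa): end bolts L_c = 42 − 22/2 = 31, R_n = min(1.2×31×25×450, 2.4×20×25×450) = 418.5 kN/bolt; interior L_c = 71 − 22 = 49, R_n = 540 kN/bolt. φR_n = 0.75 × (3×418.5 + 9×540) = 4586.6 kN.
Tension yield (gross): A_g = 210×25 = 5250 mm². φR_n = 0.90 × 350 × 5250 = 1653.8 kN.
Governing: min(1326.1, 4586.6, 1653.8) = 1326.1 kN → bolt shear.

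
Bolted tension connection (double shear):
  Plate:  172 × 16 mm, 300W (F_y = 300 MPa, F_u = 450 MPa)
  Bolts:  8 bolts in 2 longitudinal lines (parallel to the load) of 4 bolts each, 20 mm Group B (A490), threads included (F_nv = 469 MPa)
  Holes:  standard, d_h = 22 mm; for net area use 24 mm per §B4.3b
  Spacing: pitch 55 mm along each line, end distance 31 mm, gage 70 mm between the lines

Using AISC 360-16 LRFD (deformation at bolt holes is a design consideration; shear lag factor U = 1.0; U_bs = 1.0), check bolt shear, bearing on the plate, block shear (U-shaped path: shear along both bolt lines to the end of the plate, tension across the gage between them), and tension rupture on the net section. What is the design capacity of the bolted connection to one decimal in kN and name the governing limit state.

669.6 kN (net-section rupture governs)

Bolt shear: A_b = π(20)²/4 = 314.16 mm². φR_n = 0.75 × 469 × 314.16 × 8 × 2 = 1768.1 kN.
Bearing (16 mm plate, F_u = 450 MPa): end bolts L_c = 31 − 22/2 = 20, R_n = min(1.2×20×16×450, 2.4×20×16×450) = 172.8 kN/bolt; interior L_c = 55 − 22 = 33, R_n = 285.12 kN/bolt. φR_n = 0.75 × (2×172.8 + 6×285.12) = 1542.2 kN.
Block shear: shear path 2×[31+3×55] = 2×196 mm, A_gv = 6272, A_nv = 2×(196 − 3.5×24)×16 = 3584 mm²; tension across gage: (70 − 1×24)×16 = 736 mm². R_n = min(0.6×450×3584, 0.6×300×6272) + 1.0×450×736 = min(967.68, 1129) + 331.2 = 1298.9 kN. φR_n = 0.75 × 1298.9 = 974.2 kN.
Tension rupture (net): A_n = (172 − 2×24)×16 = 1984 mm² (U = 1.0, A_e = A_n). φR_n = 0.75 × 450 × 1984 = 669.6 kN.
Governing: min(1768.1, 1542.2, 974.2, 669.6) = 669.6 kN → net-section rupture.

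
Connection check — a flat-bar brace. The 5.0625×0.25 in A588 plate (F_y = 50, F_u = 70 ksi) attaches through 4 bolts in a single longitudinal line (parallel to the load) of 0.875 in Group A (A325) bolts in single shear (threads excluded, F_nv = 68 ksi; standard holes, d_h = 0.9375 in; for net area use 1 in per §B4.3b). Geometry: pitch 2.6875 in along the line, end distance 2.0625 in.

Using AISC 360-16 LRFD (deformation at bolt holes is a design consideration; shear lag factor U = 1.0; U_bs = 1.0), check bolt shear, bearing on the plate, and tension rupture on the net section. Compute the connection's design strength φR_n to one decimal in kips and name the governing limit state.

53.3 kips (net-section rupture governs)

Bolt shear: A_b = π(0.875)²/4 = 0.60132 in². φR_n = 0.75 × 68 × 0.60132 × 4 × 1 = 122.7 kips.
Bearing (0.25 in plate, F_u = 70 ksi): end bolts L_c = 2.0625 − 0.9375/2 = 1.59375, R_n = min(1.2×1.59375×0.25×70, 2.4×0.875×0.25×70) = 33.469 kips/bolt; interior L_c = 2.6875 − 0.9375 = 1.75, R_n = 36.75 kips/bolt. φR_n = 0.75 × (1×33.469 + 3×36.75) = 107.8 kips.
Tension rupture (net): A_n = (5.0625 − 1×1)×0.25 = 1.0156 in² (U = 1.0, A_e = A_n). φR_n = 0.75 × 70 × 1.0156 = 53.3 kips.
Governing: min(122.7, 107.8, 53.3) = 53.3 kips → net-section rupture.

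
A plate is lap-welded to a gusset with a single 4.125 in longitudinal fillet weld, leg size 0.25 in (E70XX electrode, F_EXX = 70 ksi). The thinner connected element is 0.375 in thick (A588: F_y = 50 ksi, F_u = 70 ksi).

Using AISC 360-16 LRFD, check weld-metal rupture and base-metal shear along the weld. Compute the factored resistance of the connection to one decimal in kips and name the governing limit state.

23.0 kips (weld metal governs)

Weld metal: throat = 0.707×0.25 = 0.17675 in, L = 4.125 in. φR_n = 0.75 × 0.6 × 70 × 0.17675 × 4.125 = 23.0 kips.
Base metal shear (0.375 in plate): yield φR_n = 1.0×0.6×50×0.375×4.125 = 46.4 kips; rupture φR_n = 0.75×0.6×70×0.375×4.125 = 48.7 kips; take 46.4 kips (yield).
Governing: min(23.0, 46.4) = 23.0 kips → weld metal.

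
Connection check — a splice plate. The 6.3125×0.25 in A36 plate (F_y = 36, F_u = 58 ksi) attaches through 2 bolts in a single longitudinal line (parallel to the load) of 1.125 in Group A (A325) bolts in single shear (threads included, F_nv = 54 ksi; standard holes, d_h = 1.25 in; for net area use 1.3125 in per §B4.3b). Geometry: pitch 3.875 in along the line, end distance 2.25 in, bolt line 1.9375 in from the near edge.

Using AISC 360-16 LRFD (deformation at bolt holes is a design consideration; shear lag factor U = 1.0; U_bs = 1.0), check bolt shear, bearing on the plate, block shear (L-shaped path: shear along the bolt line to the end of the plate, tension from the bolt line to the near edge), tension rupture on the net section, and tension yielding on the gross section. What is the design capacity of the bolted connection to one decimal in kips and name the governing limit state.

38.7 kips (block shear governs)

Bolt shear: A_b = π(1.125)²/4 = 0.99402 in². φR_n = 0.75 × 54 × 0.99402 × 2 × 1 = 80.5 kips.
Bearing (0.25 in plate, F_u = 58 ksi): end bolts L_c = 2.25 − 1.25/2 = 1.625, R_n = min(1.2×1.625×0.25×58, 2.4×1.125×0.25×58) = 28.275 kips/bolt; interior L_c = 3.875 − 1.25 = 2.625, R_n = 39.15 kips/bolt. φR_n = 0.75 × (1×28.275 + 1×39.15) = 50.6 kips.
Block shear: shear path 1×[2.25+1×3.875] = 1×6.125 in, A_gv = 1.5313, A_nv = 1×(6.125 − 1.5×1.3125)×0.25 = 1.0391 in²; tension to near edge: (1.9375 − 0.5×1.3125)×0.25 = 0.32031 in². R_n = min(0.6×58×1.0391, 0.6×36×1.5313) + 1.0×58×0.32031 = min(36.161, 33.076) + 18.578 = 51.654 kips. φR_n = 0.75 × 51.654 = 38.7 kips.
Tension rupture (net): A_n = (6.3125 − 1×1.3125)×0.25 = 1.25 in² (U = 1.0, A_e = A_n). φR_n = 0.75 × 58 × 1.25 = 54.4 kips.
Tension yield (gross): A_g = 6.3125×0.25 = 1.5781 in². φR_n = 0.90 × 36 × 1.5781 = 51.1 kips.
Governing: min(80.5, 50.6, 38.7, 54.4, 51.1) = 38.7 kips → block shear.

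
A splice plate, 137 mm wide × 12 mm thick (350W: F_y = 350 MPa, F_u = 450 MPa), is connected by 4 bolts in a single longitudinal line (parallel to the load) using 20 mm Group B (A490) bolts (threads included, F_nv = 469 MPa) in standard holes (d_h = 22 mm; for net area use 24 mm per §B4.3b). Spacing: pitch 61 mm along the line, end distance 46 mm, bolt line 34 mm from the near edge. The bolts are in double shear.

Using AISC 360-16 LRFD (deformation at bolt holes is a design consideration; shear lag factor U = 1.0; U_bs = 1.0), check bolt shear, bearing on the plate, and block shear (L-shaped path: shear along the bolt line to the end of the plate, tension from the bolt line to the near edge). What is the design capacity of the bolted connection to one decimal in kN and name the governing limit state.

441.5 kN (block shear governs)

Bolt shear: A_b = π(20)²/4 = 314.16 mm². φR_n = 0.75 × 469 × 314.16 × 4 × 2 = 884.0 kN.
Bearing (12 mm plate, F_u = 450 MPa): end bolts L_c = 46 − 22/2 = 35, R_n = min(1.2×35×12×450, 2.4×20×12×450) = 226.8 kN/bolt; interior L_c = 61 − 22 = 39, R_n = 252.72 kN/bolt. φR_n = 0.75 × (1×226.8 + 3×252.72) = 738.7 kN.
Block shear: shear path 1×[46+3×61] = 1×229 mm, A_gv = 2748, A_nv = 1×(229 − 3.5×24)×12 = 1740 mm²; tension to near edge: (34 − 0.5×24)×12 = 264 mm². R_n = min(0.6×450×1740, 0.6×350×2748) + 1.0×450×264 = min(469.8, 577.08) + 118.8 = 588.6 kN. φR_n = 0.75 × 588.6 = 441.5 kN.
Governing: min(884.0, 738.7, 441.5) = 441.5 kN → block shear.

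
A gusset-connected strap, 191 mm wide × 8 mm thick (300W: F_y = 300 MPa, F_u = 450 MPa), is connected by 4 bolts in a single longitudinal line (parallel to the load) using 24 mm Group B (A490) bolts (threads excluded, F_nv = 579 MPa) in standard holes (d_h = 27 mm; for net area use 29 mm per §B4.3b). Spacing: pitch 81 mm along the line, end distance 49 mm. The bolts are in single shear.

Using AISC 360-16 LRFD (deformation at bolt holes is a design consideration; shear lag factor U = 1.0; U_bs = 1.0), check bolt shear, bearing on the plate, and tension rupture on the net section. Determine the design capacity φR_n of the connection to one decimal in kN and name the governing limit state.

437.4 kN (net-section rupture governs)

Bolt shear: A_b = π(24)²/4 = 452.39 mm². φR_n = 0.75 × 579 × 452.39 × 4 × 1 = 785.8 kN.
Bearing (8 mm plate, F_u = 450 MPa): end bolts L_c = 49 − 27/2 = 35.5, R_n = min(1.2×35.5×8×450, 2.4×24×8×450) = 153.36 kN/bolt; interior L_c = 81 − 27 = 54, R_n = 207.36 kN/bolt. φR_n = 0.75 × (1×153.36 + 3×207.36) = 581.6 kN.
Tension rupture (net): A_n = (191 − 1×29)×8 = 1296 mm² (U = 1.0, A_e = A_n). φR_n = 0.75 × 450 × 1296 = 437.4 kN.
Governing: min(785.8, 581.6, 437.4) = 437.4 kN → net-section rupture.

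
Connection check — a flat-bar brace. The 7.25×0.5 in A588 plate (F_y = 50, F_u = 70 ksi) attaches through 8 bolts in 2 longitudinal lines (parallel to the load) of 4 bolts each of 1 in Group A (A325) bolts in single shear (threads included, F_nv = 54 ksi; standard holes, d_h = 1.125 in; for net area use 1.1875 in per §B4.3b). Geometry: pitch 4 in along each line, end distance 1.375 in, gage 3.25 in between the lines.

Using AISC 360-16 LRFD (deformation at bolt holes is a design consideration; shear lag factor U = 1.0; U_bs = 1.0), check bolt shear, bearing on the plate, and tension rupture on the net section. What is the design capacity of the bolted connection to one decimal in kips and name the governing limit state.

128.0 kips (net-section rupture governs)

Bolt shear: A_b = π(1)²/4 = 0.7854 in². φR_n = 0.75 × 54 × 0.7854 × 8 × 1 = 254.5 kips.
Bearing (0.5 in plate, F_u = 70 ksi): end bolts L_c = 1.375 − 1.125/2 = 0.8125, R_n = min(1.2×0.8125×0.5×70, 2.4×1×0.5×70) = 34.125 kips/bolt; interior L_c = 4 − 1.125 = 2.875, R_n = 84 kips/bolt. φR_n = 0.75 × (2×34.125 + 6×84) = 429.2 kips.
Tension rupture (net): A_n = (7.25 − 2×1.1875)×0.5 = 2.4375 in² (U = 1.0, A_e = A_n). φR_n = 0.75 × 70 × 2.4375 = 128.0 kips.
Governing: min(254.5, 429.2, 128.0) = 128.0 kips → net-section rupture.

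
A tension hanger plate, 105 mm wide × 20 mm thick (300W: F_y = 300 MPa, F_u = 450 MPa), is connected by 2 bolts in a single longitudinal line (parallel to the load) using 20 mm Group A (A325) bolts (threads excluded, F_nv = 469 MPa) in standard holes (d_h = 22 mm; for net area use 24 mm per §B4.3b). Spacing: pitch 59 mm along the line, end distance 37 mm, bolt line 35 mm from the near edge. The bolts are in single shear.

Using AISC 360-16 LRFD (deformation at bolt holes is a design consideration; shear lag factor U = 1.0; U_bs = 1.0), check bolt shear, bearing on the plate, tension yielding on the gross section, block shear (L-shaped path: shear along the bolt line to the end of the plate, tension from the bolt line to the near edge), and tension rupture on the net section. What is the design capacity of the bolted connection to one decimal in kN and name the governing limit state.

221.0 kN (bolt shear governs)

Bolt shear: A_b = π(20)²/4 = 314.16 mm². φR_n = 0.75 × 469 × 314.16 × 2 × 1 = 221.0 kN.
Bearing (20 mm plate, F_u = 450 MPa): end bolts L_c = 37 − 22/2 = 26, R_n = min(1.2×26×20×450, 2.4×20×20×450) = 280.8 kN/bolt; interior L_c = 59 − 22 = 37, R_n = 399.6 kN/bolt. φR_n = 0.75 × (1×280.8 + 1×399.6) = 510.3 kN.
Tension yield (gross): A_g = 105×20 = 2100 mm². φR_n = 0.90 × 300 × 2100 = 567.0 kN.
Block shear: shear path 1×[37+1×59] = 1×96 mm, A_gv = 1920, A_nv = 1×(96 − 1.5×24)×20 = 1200 mm²; tension to near edge: (35 − 0.5×24)×20 = 460 mm². R_n = min(0.6×450×1200, 0.6×300×1920) + 1.0×450×460 = min(324, 345.6) + 207 = 531 kN. φR_n = 0.75 × 531 = 398.3 kN.
Tension rupture (net): A_n = (105 − 1×24)×20 = 1620 mm² (U = 1.0, A_e = A_n). φR_n = 0.75 × 450 × 1620 = 546.8 kN.
Governing: min(221.0, 510.3, 567.0, 398.3, 546.8) = 221.0 kN → bolt shear.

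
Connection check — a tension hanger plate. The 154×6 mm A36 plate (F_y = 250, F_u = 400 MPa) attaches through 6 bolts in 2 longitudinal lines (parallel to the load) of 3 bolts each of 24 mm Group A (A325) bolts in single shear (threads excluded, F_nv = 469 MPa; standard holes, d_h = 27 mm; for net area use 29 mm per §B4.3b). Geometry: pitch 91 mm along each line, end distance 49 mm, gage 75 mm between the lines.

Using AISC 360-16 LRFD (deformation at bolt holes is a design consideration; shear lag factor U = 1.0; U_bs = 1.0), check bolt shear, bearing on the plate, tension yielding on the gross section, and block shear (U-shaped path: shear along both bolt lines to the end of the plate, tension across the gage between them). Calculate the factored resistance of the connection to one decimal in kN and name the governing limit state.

Bolt shear: A_b = π(24)²/4 = 452.39 mm². φR_n = 0.75 × 469 × 452.39 × 6 × 1 = 954.8 kN.
Bearing (6 mm plate, F_u = 400 MPa): end bolts L_c = 49 − 27/2 = 35.5, R_n = min(1.2×35.5×6×400, 2.4×24×6×400) = 102.24 kN/bolt; interior L_c = 91 − 27 = 64, R_n = 138.24 kN/bolt. φR_n = 0.75 × (2×102.24 + 4×138.24) = 568.1 kN.
Tension yield (gross): A_g = 154×6 = 924 mm². φR_n = 0.90 × 250 × 924 = 207.9 kN.
Block shear: shear path 2×[49+2×91] = 2×231 mm, A_gv = 2772, A_nv = 2×(231 − 2.5×29)×6 = 1902 mm²; tension across gage: (75 − 1×29)×6 = 276 mm². R_n = min(0.6×400×1902, 0.6×250×2772) + 1.0×400×276 = min(456.48, 415.8) + 110.4 = 526.2 kN. φR_n = 0.75 × 526.2 = 394.7 kN.
Governing: min(954.8, 568.1, 207.9, 394.7) = 207.9 kN → gross-section yield.

207.9 kN (gross-section yield governs)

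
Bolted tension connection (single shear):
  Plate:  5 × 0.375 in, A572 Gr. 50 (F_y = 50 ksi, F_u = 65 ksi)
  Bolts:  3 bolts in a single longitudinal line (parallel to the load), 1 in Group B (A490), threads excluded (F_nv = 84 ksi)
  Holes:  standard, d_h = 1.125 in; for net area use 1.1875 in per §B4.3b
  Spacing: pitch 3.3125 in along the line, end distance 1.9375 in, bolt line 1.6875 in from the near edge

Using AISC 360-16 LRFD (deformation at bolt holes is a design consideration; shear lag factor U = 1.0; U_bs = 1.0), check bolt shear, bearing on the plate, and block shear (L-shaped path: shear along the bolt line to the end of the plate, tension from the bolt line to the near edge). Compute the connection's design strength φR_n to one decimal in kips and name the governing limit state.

81.4 kips (block shear governs)

Bolt shear: A_b = π(1)²/4 = 0.7854 in². φR_n = 0.75 × 84 × 0.7854 × 3 × 1 = 148.4 kips.
Bearing (0.375 in plate, F_u = 65 ksi): end bolts L_c = 1.9375 − 1.125/2 = 1.375, R_n = min(1.2×1.375×0.375×65, 2.4×1×0.375×65) = 40.219 kips/bolt; interior L_c = 3.3125 − 1.125 = 2.1875, R_n = 58.5 kips/bolt. φR_n = 0.75 × (1×40.219 + 2×58.5) = 117.9 kips.
Block shear: shear path 1×[1.9375+2×3.3125] = 1×8.5625 in, A_gv = 3.2109, A_nv = 1×(8.5625 − 2.5×1.1875)×0.375 = 2.0977 in²; tension to near edge: (1.6875 − 0.5×1.1875)×0.375 = 0.41016 in². R_n = min(0.6×65×2.0977, 0.6×50×3.2109) + 1.0×65×0.41016 = min(81.81, 96.327) + 26.66 = 108.47 kips. φR_n = 0.75 × 108.47 = 81.4 kips.
Governing: min(148.4, 117.9, 81.4) = 81.4 kips → block shear.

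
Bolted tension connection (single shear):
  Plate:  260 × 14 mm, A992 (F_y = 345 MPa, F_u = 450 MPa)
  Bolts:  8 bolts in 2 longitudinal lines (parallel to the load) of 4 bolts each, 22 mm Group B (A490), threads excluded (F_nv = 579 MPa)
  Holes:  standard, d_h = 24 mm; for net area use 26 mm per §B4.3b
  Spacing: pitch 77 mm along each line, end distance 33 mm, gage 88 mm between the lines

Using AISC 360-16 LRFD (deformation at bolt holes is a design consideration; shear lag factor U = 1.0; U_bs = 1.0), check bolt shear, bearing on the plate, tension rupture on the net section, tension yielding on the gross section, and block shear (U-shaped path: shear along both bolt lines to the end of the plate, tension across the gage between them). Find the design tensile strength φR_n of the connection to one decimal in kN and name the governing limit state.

Bolt shear: A_b = π(22)²/4 = 380.13 mm². φR_n = 0.75 × 579 × 380.13 × 8 × 1 = 1320.6 kN.
Bearing (14 mm plate, F_u = 450 MPa): end bolts L_c = 33 − 24/2 = 21, R_n = min(1.2×21×14×450, 2.4×22×14×450) = 158.76 kN/bolt; interior L_c = 77 − 24 = 53, R_n = 332.64 kN/bolt. φR_n = 0.75 × (2×158.76 + 6×332.64) = 1735.0 kN.
Tension rupture (net): A_n = (260 − 2×26)×14 = 2912 mm² (U = 1.0, A_e = A_n). φR_n = 0.75 × 450 × 2912 = 982.8 kN.
Tension yield (gross): A_g = 260×14 = 3640 mm². φR_n = 0.90 × 345 × 3640 = 1130.2 kN.
Block shear: shear path 2×[33+3×77] = 2×264 mm, A_gv = 7392, A_nv = 2×(264 − 3.5×26)×14 = 4844 mm²; tension across gage: (88 − 1×26)×14 = 868 mm². R_n = min(0.6×450×4844, 0.6×345×7392) + 1.0×450×868 = min(1307.9, 1530.1) + 390.6 = 1698.5 kN. φR_n = 0.75 × 1698.5 = 1273.9 kN.
Governing: min(1320.6, 1735.0, 982.8, 1130.2, 1273.9) = 982.8 kN → net-section rupture.

982.8 kN (net-section rupture governs)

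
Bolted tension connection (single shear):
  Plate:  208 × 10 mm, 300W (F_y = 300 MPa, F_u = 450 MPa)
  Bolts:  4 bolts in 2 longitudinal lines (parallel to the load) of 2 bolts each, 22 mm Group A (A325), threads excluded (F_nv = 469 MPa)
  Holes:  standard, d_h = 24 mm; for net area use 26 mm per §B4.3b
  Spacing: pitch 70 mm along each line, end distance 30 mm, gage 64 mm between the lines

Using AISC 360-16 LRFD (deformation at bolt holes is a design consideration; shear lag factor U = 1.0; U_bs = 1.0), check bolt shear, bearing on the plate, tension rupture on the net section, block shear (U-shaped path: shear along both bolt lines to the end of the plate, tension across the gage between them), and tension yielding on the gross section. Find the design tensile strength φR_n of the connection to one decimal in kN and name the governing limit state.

Bolt shear: A_b = π(22)²/4 = 380.13 mm². φR_n = 0.75 × 469 × 380.13 × 4 × 1 = 534.8 kN.
Bearing (10 mm plate, F_u = 450 MPa): end bolts L_c = 30 − 24/2 = 18, R_n = min(1.2×18×10×450, 2.4×22×10×450) = 97.2 kN/bolt; interior L_c = 70 − 24 = 46, R_n = 237.6 kN/bolt. φR_n = 0.75 × (2×97.2 + 2×237.6) = 502.2 kN.
Tension rupture (net): A_n = (208 − 2×26)×10 = 1560 mm² (U = 1.0, A_e = A_n). φR_n = 0.75 × 450 × 1560 = 526.5 kN.
Block shear: shear path 2×[30+1×70] = 2×100 mm, A_gv = 2000, A_nv = 2×(100 − 1.5×26)×10 = 1220 mm²; tension across gage: (64 − 1×26)×10 = 380 mm². R_n = min(0.6×450×1220, 0.6×300×2000) + 1.0×450×380 = min(329.4, 360) + 171 = 500.4 kN. φR_n = 0.75 × 500.4 = 375.3 kN.
Tension yield (gross): A_g = 208×10 = 2080 mm². φR_n = 0.90 × 300 × 2080 = 561.6 kN.
Governing: min(534.8, 502.2, 526.5, 375.3, 561.6) = 375.3 kN → block shear.

375.3 kN (block shear governs)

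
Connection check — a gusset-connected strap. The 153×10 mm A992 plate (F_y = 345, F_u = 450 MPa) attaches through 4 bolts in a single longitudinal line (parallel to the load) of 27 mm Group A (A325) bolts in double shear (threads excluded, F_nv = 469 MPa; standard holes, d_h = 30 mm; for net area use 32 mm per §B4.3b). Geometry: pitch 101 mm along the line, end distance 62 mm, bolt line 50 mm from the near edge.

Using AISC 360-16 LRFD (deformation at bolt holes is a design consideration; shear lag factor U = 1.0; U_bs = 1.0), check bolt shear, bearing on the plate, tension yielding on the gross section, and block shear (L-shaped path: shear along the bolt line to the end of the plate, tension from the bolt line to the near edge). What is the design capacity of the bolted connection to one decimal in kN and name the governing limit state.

475.1 kN (gross-section yield governs)

Bolt shear: A_b = π(27)²/4 = 572.56 mm². φR_n = 0.75 × 469 × 572.56 × 4 × 2 = 1611.2 kN.
Bearing (10 mm plate, F_u = 450 MPa): end bolts L_c = 62 − 30/2 = 47, R_n = min(1.2×47×10×450, 2.4×27×10×450) = 253.8 kN/bolt; interior L_c = 101 − 30 = 71, R_n = 291.6 kN/bolt. φR_n = 0.75 × (1×253.8 + 3×291.6) = 846.5 kN.
Tension yield (gross): A_g = 153×10 = 1530 mm². φR_n = 0.90 × 345 × 1530 = 475.1 kN.
Block shear: shear path 1×[62+3×101] = 1×365 mm, A_gv = 3650, A_nv = 1×(365 − 3.5×32)×10 = 2530 mm²; tension to near edge: (50 − 0.5×32)×10 = 340 mm². R_n = min(0.6×450×2530, 0.6×345×3650) + 1.0×450×340 = min(683.1, 755.55) + 153 = 836.1 kN. φR_n = 0.75 × 836.1 = 627.1 kN.
Governing: min(1611.2, 846.5, 475.1, 627.1) = 475.1 kN → gross-section yield.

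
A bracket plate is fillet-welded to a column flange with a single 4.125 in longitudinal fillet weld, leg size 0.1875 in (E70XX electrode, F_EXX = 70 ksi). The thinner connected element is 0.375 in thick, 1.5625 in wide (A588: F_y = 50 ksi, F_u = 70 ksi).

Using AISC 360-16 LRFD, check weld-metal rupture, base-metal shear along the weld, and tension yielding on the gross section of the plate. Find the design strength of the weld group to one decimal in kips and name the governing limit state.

Weld metal: throat = 0.707×0.1875 = 0.13256 in, L = 4.125 in. φR_n = 0.75 × 0.6 × 70 × 0.13256 × 4.125 = 17.2 kips.
Base metal shear (0.375 in plate): yield φR_n = 1.0×0.6×50×0.375×4.125 = 46.4 kips; rupture φR_n = 0.75×0.6×70×0.375×4.125 = 48.7 kips; take 46.4 kips (yield).
Tension yield (gross): A_g = 1.5625×0.375 = 0.58594 in². φR_n = 0.90 × 50 × 0.58594 = 26.4 kips.
Governing: min(17.2, 46.4, 26.4) = 17.2 kips → weld metal.

17.2 kips (weld metal governs)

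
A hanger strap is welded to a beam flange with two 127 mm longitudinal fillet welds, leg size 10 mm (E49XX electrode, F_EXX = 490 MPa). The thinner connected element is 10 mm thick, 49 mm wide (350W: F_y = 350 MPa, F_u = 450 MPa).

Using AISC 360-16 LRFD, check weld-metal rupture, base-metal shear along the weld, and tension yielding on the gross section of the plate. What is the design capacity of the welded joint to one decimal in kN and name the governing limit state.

Weld metal: throat = 0.707×10 = 7.07 mm, L = 2×127 = 254 mm. φR_n = 0.75 × 0.6 × 490 × 7.07 × 254 = 396.0 kN.
Base metal shear (10 mm plate): yield φR_n = 1.0×0.6×350×10×254 = 533.4 kN; rupture φR_n = 0.75×0.6×450×10×254 = 514.4 kN; take 514.4 kN (rupture).
Tension yield (gross): A_g = 49×10 = 490 mm². φR_n = 0.90 × 350 × 490 = 154.4 kN.
Governing: min(396.0, 514.4, 154.4) = 154.4 kN → gross-section yield.

154.4 kN (gross-section yield governs)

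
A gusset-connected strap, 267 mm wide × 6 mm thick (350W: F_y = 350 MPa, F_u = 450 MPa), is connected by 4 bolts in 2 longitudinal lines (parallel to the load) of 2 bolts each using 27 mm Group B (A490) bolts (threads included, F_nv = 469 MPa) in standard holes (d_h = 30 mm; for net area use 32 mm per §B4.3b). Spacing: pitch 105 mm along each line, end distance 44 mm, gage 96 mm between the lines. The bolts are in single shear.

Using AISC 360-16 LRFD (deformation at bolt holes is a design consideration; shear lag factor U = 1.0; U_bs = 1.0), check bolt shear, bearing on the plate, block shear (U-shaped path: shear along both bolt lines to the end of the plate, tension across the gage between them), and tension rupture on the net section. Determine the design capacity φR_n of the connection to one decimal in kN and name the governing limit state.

375.0 kN (block shear governs)

Bolt shear: A_b = π(27)²/4 = 572.56 mm². φR_n = 0.75 × 469 × 572.56 × 4 × 1 = 805.6 kN.
Bearing (6 mm plate, F_u = 450 MPa): end bolts L_c = 44 − 30/2 = 29, R_n = min(1.2×29×6×450, 2.4×27×6×450) = 93.96 kN/bolt; interior L_c = 105 − 30 = 75, R_n = 174.96 kN/bolt. φR_n = 0.75 × (2×93.96 + 2×174.96) = 403.4 kN.
Block shear: shear path 2×[44+1×105] = 2×149 mm, A_gv = 1788, A_nv = 2×(149 − 1.5×32)×6 = 1212 mm²; tension across gage: (96 − 1×32)×6 = 384 mm². R_n = min(0.6×450×1212, 0.6×350×1788) + 1.0×450×384 = min(327.24, 375.48) + 172.8 = 500.04 kN. φR_n = 0.75 × 500.04 = 375.0 kN.
Tension rupture (net): A_n = (267 − 2×32)×6 = 1218 mm² (U = 1.0, A_e = A_n). φR_n = 0.75 × 450 × 1218 = 411.1 kN.
Governing: min(805.6, 403.4, 375.0, 411.1) = 375.0 kN → block shear.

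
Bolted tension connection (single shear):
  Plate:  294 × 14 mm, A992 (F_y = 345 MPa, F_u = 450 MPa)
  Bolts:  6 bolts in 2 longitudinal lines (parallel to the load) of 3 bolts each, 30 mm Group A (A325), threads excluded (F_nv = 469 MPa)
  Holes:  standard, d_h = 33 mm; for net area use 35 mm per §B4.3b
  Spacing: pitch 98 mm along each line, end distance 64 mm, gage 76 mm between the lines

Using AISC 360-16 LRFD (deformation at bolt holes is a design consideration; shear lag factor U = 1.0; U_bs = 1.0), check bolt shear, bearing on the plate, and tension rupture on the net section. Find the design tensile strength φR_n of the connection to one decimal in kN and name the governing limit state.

1058.4 kN (net-section rupture governs)

Bolt shear: A_b = π(30)²/4 = 706.86 mm². φR_n = 0.75 × 469 × 706.86 × 6 × 1 = 1491.8 kN.
Bearing (14 mm plate, F_u = 450 MPa): end bolts L_c = 64 − 33/2 = 47.5, R_n = min(1.2×47.5×14×450, 2.4×30×14×450) = 359.1 kN/bolt; interior L_c = 98 − 33 = 65, R_n = 453.6 kN/bolt. φR_n = 0.75 × (2×359.1 + 4×453.6) = 1899.5 kN.
Tension rupture (net): A_n = (294 − 2×35)×14 = 3136 mm² (U = 1.0, A_e = A_n). φR_n = 0.75 × 450 × 3136 = 1058.4 kN.
Governing: min(1491.8, 1899.5, 1058.4) = 1058.4 kN → net-section rupture.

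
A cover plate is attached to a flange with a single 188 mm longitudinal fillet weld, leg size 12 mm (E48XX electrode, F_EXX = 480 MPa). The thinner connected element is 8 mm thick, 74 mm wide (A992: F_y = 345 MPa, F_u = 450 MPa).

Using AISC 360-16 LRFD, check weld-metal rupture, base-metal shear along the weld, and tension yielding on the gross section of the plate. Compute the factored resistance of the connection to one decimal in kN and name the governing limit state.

Weld metal: throat = 0.707×12 = 8.484 mm, L = 188 mm. φR_n = 0.75 × 0.6 × 480 × 8.484 × 188 = 344.5 kN.
Base metal shear (8 mm plate): yield φR_n = 1.0×0.6×345×8×188 = 311.3 kN; rupture φR_n = 0.75×0.6×450×8×188 = 304.6 kN; take 304.6 kN (rupture).
Tension yield (gross): A_g = 74×8 = 592 mm². φR_n = 0.90 × 345 × 592 = 183.8 kN.
Governing: min(344.5, 304.6, 183.8) = 183.8 kN → gross-section yield.

183.8 kN (gross-section yield governs)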